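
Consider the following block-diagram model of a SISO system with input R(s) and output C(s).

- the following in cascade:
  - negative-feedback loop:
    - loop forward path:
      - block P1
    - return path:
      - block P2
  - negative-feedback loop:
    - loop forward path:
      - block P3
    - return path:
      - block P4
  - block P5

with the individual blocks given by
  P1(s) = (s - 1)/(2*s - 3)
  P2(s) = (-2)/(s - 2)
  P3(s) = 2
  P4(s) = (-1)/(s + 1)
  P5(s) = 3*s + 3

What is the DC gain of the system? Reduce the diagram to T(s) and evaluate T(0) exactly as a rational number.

[1] reduce the feedback loop with forward P1 and return P2 gives (s^2 - 3*s + 2)/(2*s^2 - 9*s + 8)
[2] reduce the feedback loop with forward P3 and return P4 gives (2*s + 2)/(s - 1)
[3] reduce the series chain [P1/(1+P1*P2)], [P3/(1+P3*P4)], P5 gives (6*s^3 - 18*s - 12)/(2*s^2 - 9*s + 8)
DC gain: substitute s = 0 into T(s) from step 3: T(0) = -12/8 = -3/2.

Therefore the answer is -3/2.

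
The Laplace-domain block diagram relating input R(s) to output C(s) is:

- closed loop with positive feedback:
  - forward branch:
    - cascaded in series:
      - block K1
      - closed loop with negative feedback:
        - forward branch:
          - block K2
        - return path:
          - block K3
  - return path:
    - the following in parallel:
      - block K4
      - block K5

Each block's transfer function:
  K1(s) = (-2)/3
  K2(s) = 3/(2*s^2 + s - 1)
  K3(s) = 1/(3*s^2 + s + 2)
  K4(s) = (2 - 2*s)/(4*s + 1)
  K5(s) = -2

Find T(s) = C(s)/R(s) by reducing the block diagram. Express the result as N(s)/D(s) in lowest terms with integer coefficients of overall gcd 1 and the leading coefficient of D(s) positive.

Reducing step by step:

Step 1 - reduce the feedback loop with forward K2 and return K3: (9*s^2 + 3*s + 6)/(6*s^4 + 5*s^3 + 2*s^2 + s + 1)
Step 2 - multiply K1, [K2/(1+K2*K3)] (series): (-6*s^2 - 2*s - 4)/(6*s^4 + 5*s^3 + 2*s^2 + s + 1)
Step 3 - sum the parallel branches K4, K5: (-10*s)/(4*s + 1)
Step 4 - close the feedback loop around (K1*[K2/(1+K2*K3)]), (K4+K5); the result is T(s) itself (integer coefficients, no common factor, positive leading denominator coefficient)

Answer: (-24*s^3 - 14*s^2 - 18*s - 4)/(24*s^5 + 26*s^4 - 47*s^3 - 14*s^2 - 35*s + 1)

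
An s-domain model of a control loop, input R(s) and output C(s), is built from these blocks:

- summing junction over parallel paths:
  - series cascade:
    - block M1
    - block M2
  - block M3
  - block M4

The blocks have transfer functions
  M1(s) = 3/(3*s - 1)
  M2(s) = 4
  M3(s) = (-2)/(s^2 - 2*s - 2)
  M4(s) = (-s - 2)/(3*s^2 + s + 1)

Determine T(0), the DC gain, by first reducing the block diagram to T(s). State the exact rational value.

The answer is -13.

Reasoning:
Step 1. multiply M1, M2 (series) = 12/(3*s - 1)
Step 2. sum the parallel branches (M1*M2), M3, M4 = (33*s^4 - 77*s^3 - 66*s^2 - 46*s - 26)/(9*s^5 - 18*s^4 - 16*s^3 - 5*s^2 - 2*s + 2)
Step 2 gives the overall T(s). Then T(0) = -26/2 = -13.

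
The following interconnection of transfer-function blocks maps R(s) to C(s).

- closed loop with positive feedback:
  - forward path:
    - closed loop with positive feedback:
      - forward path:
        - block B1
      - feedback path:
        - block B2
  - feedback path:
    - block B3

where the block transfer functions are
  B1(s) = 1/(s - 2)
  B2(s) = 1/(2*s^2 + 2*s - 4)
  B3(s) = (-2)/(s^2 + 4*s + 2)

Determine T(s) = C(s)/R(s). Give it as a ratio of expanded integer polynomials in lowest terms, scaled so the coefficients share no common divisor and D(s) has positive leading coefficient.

Step 1 - feedback reduction of B1, B2: (2*s^2 + 2*s - 4)/(2*s^3 - 2*s^2 - 8*s + 7)
Step 2 - apply the feedback formula to [B1/(1-B1*B2)], B3: this yields T(s), and no further normalization is needed

Final answer: (2*s^4 + 10*s^3 + 8*s^2 - 12*s - 8)/(2*s^5 + 6*s^4 - 12*s^3 - 25*s^2 + 16*s + 6)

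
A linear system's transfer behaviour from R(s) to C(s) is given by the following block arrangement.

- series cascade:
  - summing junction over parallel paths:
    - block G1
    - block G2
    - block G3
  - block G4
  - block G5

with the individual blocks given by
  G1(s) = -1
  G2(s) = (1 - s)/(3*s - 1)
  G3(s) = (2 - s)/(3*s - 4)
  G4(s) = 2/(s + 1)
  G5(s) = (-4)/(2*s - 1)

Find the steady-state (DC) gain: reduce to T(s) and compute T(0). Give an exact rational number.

The answer is -20.

Reasoning:
Step 1: parallel reduction of G1, G2, G3; result (-15*s^2 + 29*s - 10)/(9*s^2 - 15*s + 4)
Step 2: combine (G1+G2+G3), G4, G5 in series; result (120*s^2 - 232*s + 80)/(18*s^4 - 21*s^3 - 16*s^2 + 19*s - 4)
Evaluating the step-2 result (the overall T(s)) at s = 0 gives T(0) = 80/(-4) = -20.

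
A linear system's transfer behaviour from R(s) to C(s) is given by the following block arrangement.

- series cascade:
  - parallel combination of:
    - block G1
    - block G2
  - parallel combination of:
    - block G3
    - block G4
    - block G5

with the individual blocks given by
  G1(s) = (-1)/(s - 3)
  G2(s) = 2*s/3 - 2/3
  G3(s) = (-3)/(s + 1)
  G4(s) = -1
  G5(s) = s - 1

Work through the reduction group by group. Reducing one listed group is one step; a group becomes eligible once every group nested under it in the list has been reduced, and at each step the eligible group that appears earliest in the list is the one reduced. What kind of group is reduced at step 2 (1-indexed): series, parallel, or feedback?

[1] sum the parallel branches G1, G2
[2] combine G3, G4, G5 in parallel
[3] reduce the series chain (G1+G2), (G3+G4+G5)
Step 2 collapses a parallel group.

Therefore the answer is parallel.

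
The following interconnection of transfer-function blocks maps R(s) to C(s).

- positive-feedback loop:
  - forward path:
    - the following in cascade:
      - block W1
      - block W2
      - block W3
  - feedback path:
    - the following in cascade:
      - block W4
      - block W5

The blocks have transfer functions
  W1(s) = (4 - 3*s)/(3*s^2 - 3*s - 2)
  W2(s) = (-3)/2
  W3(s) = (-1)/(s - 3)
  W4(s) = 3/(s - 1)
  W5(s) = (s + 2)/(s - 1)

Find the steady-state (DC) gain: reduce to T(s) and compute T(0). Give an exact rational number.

First reduce the diagram to T(s).

Step 1. series reduction of W1, W2, W3 = (12 - 9*s)/(6*s^3 - 24*s^2 + 14*s + 12)
Step 2. multiply W4, W5 (series) = (3*s + 6)/(s^2 - 2*s + 1)
Step 3. apply the feedback formula to (W1*W2*W3), (W4*W5) = (-9*s^3 + 30*s^2 - 33*s + 12)/(6*s^5 - 36*s^4 + 68*s^3 - 13*s^2 + 8*s - 60)
Evaluating the step-3 result (the overall T(s)) at s = 0 gives T(0) = 12/(-60) = -1/5.

Answer: -1/5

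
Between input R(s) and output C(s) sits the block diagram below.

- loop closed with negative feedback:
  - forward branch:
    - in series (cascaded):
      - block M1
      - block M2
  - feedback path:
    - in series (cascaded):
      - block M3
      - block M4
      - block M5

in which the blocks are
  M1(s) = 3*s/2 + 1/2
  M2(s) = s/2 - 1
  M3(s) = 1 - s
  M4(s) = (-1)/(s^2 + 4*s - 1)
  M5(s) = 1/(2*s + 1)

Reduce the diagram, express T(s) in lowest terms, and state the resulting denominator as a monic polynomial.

Reducing step by step:

(1) series reduction of M1, M2 gives 3*s^2/4 - 5*s/4 - 1/2
(2) series reduction of M3, M4, M5 gives (s - 1)/(2*s^3 + 9*s^2 + 2*s - 1)
(3) close the feedback loop around (M1*M2), (M3*M4*M5) gives (6*s^5 + 17*s^4 - 43*s^3 - 31*s^2 + s + 2)/(11*s^3 + 28*s^2 + 11*s - 2)
That last expression is T(s), already simplified. Scaling its denominator by 1/11 (the reciprocal of the leading coefficient) yields the monic denominator.

Answer: s^3 + 28*s^2/11 + s - 2/11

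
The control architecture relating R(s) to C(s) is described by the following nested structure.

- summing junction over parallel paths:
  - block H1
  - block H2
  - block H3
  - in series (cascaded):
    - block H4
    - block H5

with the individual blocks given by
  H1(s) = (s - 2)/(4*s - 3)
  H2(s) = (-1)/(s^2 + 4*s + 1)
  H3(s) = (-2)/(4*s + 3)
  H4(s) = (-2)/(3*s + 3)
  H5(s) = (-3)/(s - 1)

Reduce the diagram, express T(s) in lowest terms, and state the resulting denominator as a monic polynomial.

1. series reduction of H4, H5 gives 2/(s^2 - 1)
2. reduce the parallel group H1, H2, H3, (H4*H5) gives (4*s^6 + 3*s^5 - 36*s^4 + 112*s^3 + 87*s^2 - 59*s - 27)/(16*s^6 + 64*s^5 - 9*s^4 - 100*s^3 - 16*s^2 + 36*s + 9)
That last expression is T(s), already simplified. Scaling its denominator by 1/16 (the reciprocal of the leading coefficient) yields the monic denominator.

Answer: s^6 + 4*s^5 - 9*s^4/16 - 25*s^3/4 - s^2 + 9*s/4 + 9/16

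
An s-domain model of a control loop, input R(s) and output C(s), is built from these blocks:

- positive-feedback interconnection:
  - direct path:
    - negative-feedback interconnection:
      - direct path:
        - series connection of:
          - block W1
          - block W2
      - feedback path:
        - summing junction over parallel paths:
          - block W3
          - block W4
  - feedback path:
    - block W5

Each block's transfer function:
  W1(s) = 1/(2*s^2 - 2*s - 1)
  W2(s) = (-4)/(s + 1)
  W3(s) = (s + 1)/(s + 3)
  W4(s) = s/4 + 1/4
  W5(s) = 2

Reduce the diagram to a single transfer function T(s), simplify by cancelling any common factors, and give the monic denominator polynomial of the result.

Answer: s^4 + 3*s^3 - 2*s^2 - 5*s + 7

Working:
[1] cascade W1, W2, giving (-4)/(2*s^3 - 3*s - 1)
[2] parallel reduction of W3, W4, giving (s^2 + 8*s + 7)/(4*s + 12)
[3] close the feedback loop around (W1*W2), (W3+W4), giving (-2*s - 6)/(s^4 + 3*s^3 - 2*s^2 - 9*s - 5)
[4] reduce the feedback loop with forward [(W1*W2)/(1+(W1*W2)*(W3+W4))] and return W5, giving (-2*s - 6)/(s^4 + 3*s^3 - 2*s^2 - 5*s + 7)
T(s) is the step-4 result (common factors already cancelled). Leading coefficient of the denominator: 1, so no rescaling is needed.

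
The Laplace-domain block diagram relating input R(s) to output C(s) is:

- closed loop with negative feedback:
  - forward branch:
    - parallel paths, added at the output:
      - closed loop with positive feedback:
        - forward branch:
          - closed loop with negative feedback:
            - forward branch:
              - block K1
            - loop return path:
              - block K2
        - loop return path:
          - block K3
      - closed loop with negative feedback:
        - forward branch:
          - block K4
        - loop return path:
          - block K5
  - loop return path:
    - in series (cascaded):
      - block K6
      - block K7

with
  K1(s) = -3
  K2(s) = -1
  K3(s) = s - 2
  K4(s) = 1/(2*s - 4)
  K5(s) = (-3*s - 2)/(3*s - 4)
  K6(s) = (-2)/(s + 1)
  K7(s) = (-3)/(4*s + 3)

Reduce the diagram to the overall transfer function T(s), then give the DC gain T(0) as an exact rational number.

Step 1: collapse the loop (K1 forward, K2 return) gives (-3)/4
Step 2: feedback reduction of [K1/(1+K1*K2)], K3 gives (-3)/(3*s - 2)
Step 3: reduce the feedback loop with forward K4 and return K5 gives (3*s - 4)/(6*s^2 - 23*s + 14)
Step 4: add [[K1/(1+K1*K2)]/(1-[K1/(1+K1*K2)]*K3)], [K4/(1+K4*K5)] (parallel) gives (-9*s^2 + 51*s - 34)/(18*s^3 - 81*s^2 + 88*s - 28)
Step 5: cascade K6, K7 gives 6/(4*s^2 + 7*s + 3)
Step 6: collapse the loop (([[K1/(1+K1*K2)]/(1-[K1/(1+K1*K2)]*K3)]+[K4/(1+K4*K5)]) forward, (K6*K7) return) gives (-36*s^4 + 141*s^3 + 194*s^2 - 85*s - 102)/(72*s^5 - 198*s^4 - 161*s^3 + 207*s^2 + 374*s - 288)
Step 6 gives the overall T(s). Then T(0) = -102/(-288) = 17/48.

Final answer: 17/48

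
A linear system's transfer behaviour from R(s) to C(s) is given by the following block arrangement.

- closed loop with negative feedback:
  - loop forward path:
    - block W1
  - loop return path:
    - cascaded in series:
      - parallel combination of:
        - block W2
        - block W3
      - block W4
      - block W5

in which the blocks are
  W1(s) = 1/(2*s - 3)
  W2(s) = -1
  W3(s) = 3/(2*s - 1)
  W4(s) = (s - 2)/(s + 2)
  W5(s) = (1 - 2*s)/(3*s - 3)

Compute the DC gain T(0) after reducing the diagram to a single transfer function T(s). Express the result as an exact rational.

Step 1: combine W2, W3 in parallel = (4 - 2*s)/(2*s - 1)
Step 2: cascade (W2+W3), W4, W5 = (2*s^2 - 8*s + 8)/(3*s^2 + 3*s - 6)
Step 3: feedback reduction of W1, ((W2+W3)*W4*W5) = (3*s^2 + 3*s - 6)/(6*s^3 - s^2 - 29*s + 26)
Step 3 gives the overall T(s). Then T(0) = -6/26 = -3/13.

Answer: -3/13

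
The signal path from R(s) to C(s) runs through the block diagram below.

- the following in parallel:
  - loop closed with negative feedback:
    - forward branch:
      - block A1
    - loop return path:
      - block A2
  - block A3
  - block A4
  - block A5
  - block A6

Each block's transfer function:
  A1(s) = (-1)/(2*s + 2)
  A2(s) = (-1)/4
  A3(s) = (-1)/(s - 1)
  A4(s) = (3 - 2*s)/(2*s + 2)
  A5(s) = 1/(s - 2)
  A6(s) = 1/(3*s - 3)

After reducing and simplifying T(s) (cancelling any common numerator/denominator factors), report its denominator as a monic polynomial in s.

Step 1 - apply the feedback formula to A1, A2 = (-4)/(8*s + 9)
Step 2 - parallel reduction of [A1/(1+A1*A2)], A3, A4, A5, A6 = (-48*s^4 + 154*s^3 + 29*s^2 - 131*s + 132)/(48*s^4 - 42*s^3 - 156*s^2 + 42*s + 108)
Step 2 gives the fully reduced T(s), with no common factor left to cancel. The denominator's leading coefficient is 48, so divide each of its coefficients by 48 to get the monic form.

Hence the answer: s^4 - 7*s^3/8 - 13*s^2/4 + 7*s/8 + 9/4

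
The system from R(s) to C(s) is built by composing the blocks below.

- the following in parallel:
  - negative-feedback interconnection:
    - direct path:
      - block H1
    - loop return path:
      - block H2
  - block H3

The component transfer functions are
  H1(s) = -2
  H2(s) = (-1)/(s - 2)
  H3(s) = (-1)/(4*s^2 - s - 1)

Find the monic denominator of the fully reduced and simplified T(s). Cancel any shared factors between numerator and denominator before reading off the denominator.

Step 1. feedback reduction of H1, H2 gives (4 - 2*s)/s
Step 2. reduce the parallel group [H1/(1+H1*H2)], H3 gives (-8*s^3 + 18*s^2 - 3*s - 4)/(4*s^3 - s^2 - s)
T(s) is the step-2 result (common factors already cancelled). Leading coefficient of the denominator: 4. Divide through by 4 for the monic polynomial.

Therefore the answer is s^3 - s^2/4 - s/4.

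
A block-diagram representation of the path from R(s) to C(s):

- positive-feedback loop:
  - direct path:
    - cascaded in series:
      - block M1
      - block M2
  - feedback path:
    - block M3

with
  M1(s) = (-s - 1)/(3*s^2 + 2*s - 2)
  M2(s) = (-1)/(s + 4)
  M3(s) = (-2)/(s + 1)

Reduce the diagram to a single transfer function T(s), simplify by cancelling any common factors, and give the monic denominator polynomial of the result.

Answer: s^3 + 14*s^2/3 + 2*s - 2

Working:
Step 1 - cascade M1, M2; result (s + 1)/(3*s^3 + 14*s^2 + 6*s - 8)
Step 2 - apply the feedback formula to (M1*M2), M3; result (s + 1)/(3*s^3 + 14*s^2 + 6*s - 6)
No further cancellation is possible in the step-2 result, so that is T(s). Its denominator becomes monic after dividing by the leading coefficient 3.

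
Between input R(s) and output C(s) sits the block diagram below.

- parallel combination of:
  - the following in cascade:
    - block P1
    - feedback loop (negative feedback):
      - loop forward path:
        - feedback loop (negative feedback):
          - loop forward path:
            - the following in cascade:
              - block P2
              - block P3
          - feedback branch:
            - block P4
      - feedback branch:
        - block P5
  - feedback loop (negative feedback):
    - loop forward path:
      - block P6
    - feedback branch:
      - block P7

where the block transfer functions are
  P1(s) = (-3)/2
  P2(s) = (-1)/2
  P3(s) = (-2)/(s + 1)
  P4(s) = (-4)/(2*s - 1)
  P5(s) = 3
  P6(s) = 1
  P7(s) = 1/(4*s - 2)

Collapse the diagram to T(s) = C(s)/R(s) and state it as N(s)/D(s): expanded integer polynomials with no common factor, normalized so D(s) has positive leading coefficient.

First reduce the diagram to T(s).

1. combine P2, P3 in series; result 1/(s + 1)
2. collapse the loop ((P2*P3) forward, P4 return); result (2*s - 1)/(2*s^2 + s - 5)
3. apply the feedback formula to [(P2*P3)/(1+(P2*P3)*P4)], P5; result (2*s - 1)/(2*s^2 + 7*s - 8)
4. reduce the series chain P1, [[(P2*P3)/(1+(P2*P3)*P4)]/(1+[(P2*P3)/(1+(P2*P3)*P4)]*P5)]; result (3 - 6*s)/(4*s^2 + 14*s - 16)
5. close the feedback loop around P6, P7; result (4*s - 2)/(4*s - 1)
6. add (P1*[[(P2*P3)/(1+(P2*P3)*P4)]/(1+[(P2*P3)/(1+(P2*P3)*P4)]*P5)]), [P6/(1+P6*P7)] (parallel); the result is T(s) itself (integer coefficients, no common factor, positive leading denominator coefficient)

Answer: (16*s^3 + 24*s^2 - 74*s + 29)/(16*s^3 + 52*s^2 - 78*s + 16)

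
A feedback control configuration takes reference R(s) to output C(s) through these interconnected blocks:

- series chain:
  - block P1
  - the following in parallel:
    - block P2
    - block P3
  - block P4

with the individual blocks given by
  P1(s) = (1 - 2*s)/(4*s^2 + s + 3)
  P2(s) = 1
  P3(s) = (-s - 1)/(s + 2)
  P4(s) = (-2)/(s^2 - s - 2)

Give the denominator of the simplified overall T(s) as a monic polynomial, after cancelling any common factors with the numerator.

First reduce the diagram to T(s).

Step 1: reduce the parallel group P2, P3, giving 1/(s + 2)
Step 2: reduce the series chain P1, (P2+P3), P4, giving (4*s - 2)/(4*s^5 + 5*s^4 - 12*s^3 - 17*s^2 - 16*s - 12)
That last expression is T(s), already simplified. Scaling its denominator by 1/4 (the reciprocal of the leading coefficient) yields the monic denominator.

Answer: s^5 + 5*s^4/4 - 3*s^3 - 17*s^2/4 - 4*s - 3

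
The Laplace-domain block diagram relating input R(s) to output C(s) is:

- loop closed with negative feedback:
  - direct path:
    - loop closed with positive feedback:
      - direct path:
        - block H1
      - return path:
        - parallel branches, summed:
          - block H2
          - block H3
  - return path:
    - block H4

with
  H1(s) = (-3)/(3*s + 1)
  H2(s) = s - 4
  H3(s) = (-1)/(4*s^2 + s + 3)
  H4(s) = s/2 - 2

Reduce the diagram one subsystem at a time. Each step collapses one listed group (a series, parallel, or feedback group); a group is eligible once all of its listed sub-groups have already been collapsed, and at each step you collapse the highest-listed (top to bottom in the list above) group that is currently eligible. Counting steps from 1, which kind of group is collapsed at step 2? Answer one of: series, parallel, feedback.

Answer: feedback

Working:
1. add H2, H3 (parallel)
2. apply the feedback formula to H1, (H2+H3)
3. close the feedback loop around [H1/(1-H1*(H2+H3))], H4
Step 2: feedback.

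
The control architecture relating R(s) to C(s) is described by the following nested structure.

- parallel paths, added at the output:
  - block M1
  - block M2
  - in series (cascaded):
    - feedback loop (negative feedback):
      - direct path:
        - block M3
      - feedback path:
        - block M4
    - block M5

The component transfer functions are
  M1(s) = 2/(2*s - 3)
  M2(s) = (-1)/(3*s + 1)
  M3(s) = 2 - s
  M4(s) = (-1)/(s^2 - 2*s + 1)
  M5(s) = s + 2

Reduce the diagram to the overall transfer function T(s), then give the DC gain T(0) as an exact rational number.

(1) feedback reduction of M3, M4: (-s^3 + 4*s^2 - 5*s + 2)/(s^2 - s - 1)
(2) combine [M3/(1+M3*M4)], M5 in series: (-s^4 + 2*s^3 + 3*s^2 - 8*s + 4)/(s^2 - s - 1)
(3) add M1, M2, ([M3/(1+M3*M4)]*M5) (parallel): (-6*s^6 + 19*s^5 + 7*s^4 - 71*s^3 + 72*s^2 - 13*s - 17)/(6*s^4 - 13*s^3 - 2*s^2 + 10*s + 3)
DC gain: substitute s = 0 into T(s) from step 3: T(0) = -17/3.

Answer: -17/3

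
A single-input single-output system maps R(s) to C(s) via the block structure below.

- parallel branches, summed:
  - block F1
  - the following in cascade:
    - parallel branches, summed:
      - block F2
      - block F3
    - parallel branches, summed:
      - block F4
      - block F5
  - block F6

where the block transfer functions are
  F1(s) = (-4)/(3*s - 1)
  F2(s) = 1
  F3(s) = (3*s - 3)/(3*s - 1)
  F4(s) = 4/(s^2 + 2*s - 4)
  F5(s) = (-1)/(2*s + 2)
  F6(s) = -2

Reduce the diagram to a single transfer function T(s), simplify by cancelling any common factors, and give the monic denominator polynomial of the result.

First reduce the diagram to T(s).

Step 1 - add F2, F3 (parallel); result (6*s - 4)/(3*s - 1)
Step 2 - sum the parallel branches F4, F5; result (-s^2 + 6*s + 12)/(2*s^3 + 6*s^2 - 4*s - 8)
Step 3 - reduce the series chain (F2+F3), (F4+F5); result (-3*s^3 + 20*s^2 + 24*s - 24)/(3*s^4 + 8*s^3 - 9*s^2 - 10*s + 4)
Step 4 - sum the parallel branches F1, ((F2+F3)*(F4+F5)), F6; result (-6*s^4 - 23*s^3 + 26*s^2 + 52*s - 16)/(3*s^4 + 8*s^3 - 9*s^2 - 10*s + 4)
The result of step 4 is T(s) in lowest terms. Its denominator has leading coefficient 3; dividing the denominator through by 3 makes it monic.

Answer: s^4 + 8*s^3/3 - 3*s^2 - 10*s/3 + 4/3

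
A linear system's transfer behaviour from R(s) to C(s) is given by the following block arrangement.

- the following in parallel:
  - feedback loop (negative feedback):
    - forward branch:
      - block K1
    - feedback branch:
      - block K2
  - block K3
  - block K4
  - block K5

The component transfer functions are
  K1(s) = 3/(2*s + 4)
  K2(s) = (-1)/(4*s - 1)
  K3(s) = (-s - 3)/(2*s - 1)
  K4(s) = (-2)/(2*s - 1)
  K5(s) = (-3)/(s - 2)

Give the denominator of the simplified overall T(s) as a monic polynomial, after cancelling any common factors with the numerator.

The answer is s^4 - 3*s^3/4 - 17*s^2/4 + 63*s/16 - 7/8.

Reasoning:
(1) apply the feedback formula to K1, K2 gives (12*s - 3)/(8*s^2 + 14*s - 7)
(2) combine [K1/(1+K1*K2)], K3, K4, K5 in parallel gives (-8*s^4 - 62*s^3 - 81*s^2 + 284*s - 97)/(16*s^4 - 12*s^3 - 68*s^2 + 63*s - 14)
The result of step 2 is T(s) in lowest terms. Its denominator has leading coefficient 16; dividing the denominator through by 16 makes it monic.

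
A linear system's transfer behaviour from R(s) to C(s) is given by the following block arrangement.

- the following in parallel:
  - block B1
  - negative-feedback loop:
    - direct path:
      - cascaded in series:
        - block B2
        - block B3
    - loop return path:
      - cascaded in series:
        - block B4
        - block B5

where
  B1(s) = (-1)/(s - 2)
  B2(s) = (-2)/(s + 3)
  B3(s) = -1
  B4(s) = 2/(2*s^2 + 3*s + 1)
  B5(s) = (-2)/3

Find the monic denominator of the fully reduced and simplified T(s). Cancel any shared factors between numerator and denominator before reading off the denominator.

Answer: s^4 + 5*s^3/2 - 4*s^2 - 59*s/6 - 1/3

Working:
(1) reduce the series chain B2, B3 -> 2/(s + 3)
(2) reduce the series chain B4, B5 -> (-4)/(6*s^2 + 9*s + 3)
(3) reduce the feedback loop with forward (B2*B3) and return (B4*B5) -> (12*s^2 + 18*s + 6)/(6*s^3 + 27*s^2 + 30*s + 1)
(4) add B1, [(B2*B3)/(1+(B2*B3)*(B4*B5))] (parallel) -> (6*s^3 - 33*s^2 - 60*s - 13)/(6*s^4 + 15*s^3 - 24*s^2 - 59*s - 2)
No further cancellation is possible in the step-4 result, so that is T(s). Its denominator becomes monic after dividing by the leading coefficient 6.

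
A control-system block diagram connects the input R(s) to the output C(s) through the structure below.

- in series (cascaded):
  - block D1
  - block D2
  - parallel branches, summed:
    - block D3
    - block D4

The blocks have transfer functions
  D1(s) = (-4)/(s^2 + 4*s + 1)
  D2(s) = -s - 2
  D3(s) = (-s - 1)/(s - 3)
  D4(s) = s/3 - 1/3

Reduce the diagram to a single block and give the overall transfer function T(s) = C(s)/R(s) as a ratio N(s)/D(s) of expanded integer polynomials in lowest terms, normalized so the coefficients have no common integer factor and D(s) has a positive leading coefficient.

[1] combine D3, D4 in parallel: (s^2 - 7*s)/(3*s - 9)
[2] combine D1, D2, (D3+D4) in series, which is the overall transfer function T(s) = C(s)/R(s) in lowest terms

Hence the answer: (4*s^3 - 20*s^2 - 56*s)/(3*s^3 + 3*s^2 - 33*s - 9)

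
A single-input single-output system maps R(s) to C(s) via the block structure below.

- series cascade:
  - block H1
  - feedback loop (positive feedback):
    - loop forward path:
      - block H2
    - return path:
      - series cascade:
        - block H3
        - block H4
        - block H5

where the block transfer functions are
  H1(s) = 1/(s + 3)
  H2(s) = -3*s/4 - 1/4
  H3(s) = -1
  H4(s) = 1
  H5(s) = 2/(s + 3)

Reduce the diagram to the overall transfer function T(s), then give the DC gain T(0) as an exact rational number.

First reduce the diagram to T(s).

Step 1: multiply H3, H4, H5 (series), giving (-2)/(s + 3)
Step 2: feedback reduction of H2, (H3*H4*H5), giving (3*s^2 + 10*s + 3)/(2*s - 10)
Step 3: combine H1, [H2/(1-H2*(H3*H4*H5))] in series, giving (3*s + 1)/(2*s - 10)
That last expression is T(s); at s = 0 only the constant terms survive, so T(0) = 1/(-10) = -1/10.

Answer: -1/10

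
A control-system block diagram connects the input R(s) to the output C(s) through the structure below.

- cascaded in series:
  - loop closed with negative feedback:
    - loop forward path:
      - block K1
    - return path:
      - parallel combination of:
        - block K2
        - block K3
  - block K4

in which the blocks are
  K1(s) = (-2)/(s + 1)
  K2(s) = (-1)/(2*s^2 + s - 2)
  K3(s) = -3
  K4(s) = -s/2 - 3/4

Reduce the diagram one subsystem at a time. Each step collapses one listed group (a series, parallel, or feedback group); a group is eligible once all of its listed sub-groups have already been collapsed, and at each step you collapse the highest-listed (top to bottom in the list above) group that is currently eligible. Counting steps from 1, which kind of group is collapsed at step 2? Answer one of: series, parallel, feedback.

Step 1 - parallel reduction of K2, K3
Step 2 - feedback reduction of K1, (K2+K3)
Step 3 - multiply [K1/(1+K1*(K2+K3))], K4 (series)
At step 2 the group reduced is feedback.

Final answer: feedback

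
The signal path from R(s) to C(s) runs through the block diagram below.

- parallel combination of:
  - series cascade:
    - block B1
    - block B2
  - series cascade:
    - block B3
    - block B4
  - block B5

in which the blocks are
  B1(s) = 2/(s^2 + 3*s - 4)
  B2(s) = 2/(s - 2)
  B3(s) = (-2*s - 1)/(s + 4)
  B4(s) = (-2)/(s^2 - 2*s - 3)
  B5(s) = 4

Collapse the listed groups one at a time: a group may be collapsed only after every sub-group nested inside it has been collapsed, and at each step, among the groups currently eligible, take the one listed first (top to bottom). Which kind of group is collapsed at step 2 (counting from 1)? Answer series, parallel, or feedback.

Step 1 - cascade B1, B2
Step 2 - cascade B3, B4
Step 3 - add (B1*B2), (B3*B4), B5 (parallel)
Step 2: series.

Final answer: series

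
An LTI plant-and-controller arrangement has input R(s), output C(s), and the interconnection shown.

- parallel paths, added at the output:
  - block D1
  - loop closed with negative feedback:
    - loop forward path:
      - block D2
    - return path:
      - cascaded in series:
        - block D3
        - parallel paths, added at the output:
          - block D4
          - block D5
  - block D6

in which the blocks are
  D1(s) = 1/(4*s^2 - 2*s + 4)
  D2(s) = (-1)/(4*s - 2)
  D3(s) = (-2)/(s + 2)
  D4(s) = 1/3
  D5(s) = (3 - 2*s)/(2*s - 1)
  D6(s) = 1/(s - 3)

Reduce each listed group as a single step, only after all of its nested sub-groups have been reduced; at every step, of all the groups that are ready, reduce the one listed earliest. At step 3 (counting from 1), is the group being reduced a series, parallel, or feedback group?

(1) reduce the parallel group D4, D5
(2) combine D3, (D4+D5) in series
(3) feedback reduction of D2, (D3*(D4+D5))
(4) sum the parallel branches D1, [D2/(1+D2*(D3*(D4+D5)))], D6
So the answer for step 3 is feedback.

Answer: feedback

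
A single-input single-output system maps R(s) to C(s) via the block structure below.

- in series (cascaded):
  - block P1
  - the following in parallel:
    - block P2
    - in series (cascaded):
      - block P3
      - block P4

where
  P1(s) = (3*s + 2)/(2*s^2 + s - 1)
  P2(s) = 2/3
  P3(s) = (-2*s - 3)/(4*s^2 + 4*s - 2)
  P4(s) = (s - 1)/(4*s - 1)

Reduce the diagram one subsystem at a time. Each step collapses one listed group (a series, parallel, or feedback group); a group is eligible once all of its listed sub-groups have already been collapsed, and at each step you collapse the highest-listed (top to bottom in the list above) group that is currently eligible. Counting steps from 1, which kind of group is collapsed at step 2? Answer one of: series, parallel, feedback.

The answer is parallel.

Reasoning:
1. combine P3, P4 in series
2. add P2, (P3*P4) (parallel)
3. series reduction of P1, (P2+(P3*P4))
The group at step 2 is a parallel group.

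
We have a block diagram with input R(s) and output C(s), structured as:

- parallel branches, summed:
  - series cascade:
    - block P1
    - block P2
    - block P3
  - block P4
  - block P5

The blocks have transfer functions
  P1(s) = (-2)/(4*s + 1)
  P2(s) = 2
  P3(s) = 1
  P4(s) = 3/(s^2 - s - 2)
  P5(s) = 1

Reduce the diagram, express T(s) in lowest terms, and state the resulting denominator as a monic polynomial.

First reduce the diagram to T(s).

Step 1: multiply P1, P2, P3 (series); result (-4)/(4*s + 1)
Step 2: parallel reduction of (P1*P2*P3), P4, P5; result (4*s^3 - 7*s^2 + 7*s + 9)/(4*s^3 - 3*s^2 - 9*s - 2)
T(s) is the step-2 result (common factors already cancelled). Leading coefficient of the denominator: 4. Divide through by 4 for the monic polynomial.

Answer: s^3 - 3*s^2/4 - 9*s/4 - 1/2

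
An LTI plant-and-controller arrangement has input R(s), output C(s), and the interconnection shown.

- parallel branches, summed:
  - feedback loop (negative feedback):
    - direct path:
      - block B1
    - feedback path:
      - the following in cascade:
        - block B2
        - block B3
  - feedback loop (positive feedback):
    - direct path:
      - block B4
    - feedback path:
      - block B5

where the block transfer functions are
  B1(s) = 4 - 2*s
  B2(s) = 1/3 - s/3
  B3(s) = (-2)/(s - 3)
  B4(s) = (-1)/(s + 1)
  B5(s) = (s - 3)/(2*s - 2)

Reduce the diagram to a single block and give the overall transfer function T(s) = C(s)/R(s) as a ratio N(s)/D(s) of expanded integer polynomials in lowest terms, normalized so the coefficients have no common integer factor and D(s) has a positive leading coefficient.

(1) combine B2, B3 in series gives (2*s - 2)/(3*s - 9)
(2) close the feedback loop around B1, (B2*B3) gives (6*s^2 - 30*s + 36)/(4*s^2 - 15*s + 17)
(3) close the feedback loop around B4, B5 gives (2 - 2*s)/(2*s^2 + s - 5)
(4) combine [B1/(1+B1*(B2*B3))], [B4/(1-B4*B5)] in parallel, which is the overall transfer function T(s) = C(s)/R(s) in lowest terms

Therefore the answer is (12*s^4 - 62*s^3 + 50*s^2 + 122*s - 146)/(8*s^4 - 26*s^3 - s^2 + 92*s - 85).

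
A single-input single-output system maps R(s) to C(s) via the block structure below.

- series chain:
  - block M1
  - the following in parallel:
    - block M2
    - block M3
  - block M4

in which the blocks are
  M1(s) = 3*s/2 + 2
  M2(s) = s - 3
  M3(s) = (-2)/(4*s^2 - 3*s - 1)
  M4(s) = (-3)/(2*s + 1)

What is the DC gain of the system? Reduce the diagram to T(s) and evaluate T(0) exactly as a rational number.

Reducing step by step:

[1] parallel reduction of M2, M3 = (4*s^3 - 15*s^2 + 8*s + 1)/(4*s^2 - 3*s - 1)
[2] combine M1, (M2+M3), M4 in series = (-36*s^4 + 87*s^3 + 108*s^2 - 105*s - 12)/(16*s^3 - 4*s^2 - 10*s - 2)
The step-2 result is T(s). Setting s = 0: T(0) = -12/(-2) = 6.

Answer: 6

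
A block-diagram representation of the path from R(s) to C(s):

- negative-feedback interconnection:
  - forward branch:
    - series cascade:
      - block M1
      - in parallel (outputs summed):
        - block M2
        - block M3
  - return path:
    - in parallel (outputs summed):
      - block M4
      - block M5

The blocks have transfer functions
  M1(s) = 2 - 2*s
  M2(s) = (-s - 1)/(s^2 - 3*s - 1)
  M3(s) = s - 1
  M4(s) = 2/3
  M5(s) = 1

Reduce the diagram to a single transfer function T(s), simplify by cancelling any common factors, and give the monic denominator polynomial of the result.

First reduce the diagram to T(s).

1. sum the parallel branches M2, M3 -> (s^3 - 4*s^2 + s)/(s^2 - 3*s - 1)
2. multiply M1, (M2+M3) (series) -> (-2*s^4 + 10*s^3 - 10*s^2 + 2*s)/(s^2 - 3*s - 1)
3. reduce the parallel group M4, M5 -> 5/3
4. reduce the feedback loop with forward (M1*(M2+M3)) and return (M4+M5) -> (6*s^4 - 30*s^3 + 30*s^2 - 6*s)/(10*s^4 - 50*s^3 + 47*s^2 - s + 3)
No further cancellation is possible in the step-4 result, so that is T(s). Its denominator becomes monic after dividing by the leading coefficient 10.

Answer: s^4 - 5*s^3 + 47*s^2/10 - s/10 + 3/10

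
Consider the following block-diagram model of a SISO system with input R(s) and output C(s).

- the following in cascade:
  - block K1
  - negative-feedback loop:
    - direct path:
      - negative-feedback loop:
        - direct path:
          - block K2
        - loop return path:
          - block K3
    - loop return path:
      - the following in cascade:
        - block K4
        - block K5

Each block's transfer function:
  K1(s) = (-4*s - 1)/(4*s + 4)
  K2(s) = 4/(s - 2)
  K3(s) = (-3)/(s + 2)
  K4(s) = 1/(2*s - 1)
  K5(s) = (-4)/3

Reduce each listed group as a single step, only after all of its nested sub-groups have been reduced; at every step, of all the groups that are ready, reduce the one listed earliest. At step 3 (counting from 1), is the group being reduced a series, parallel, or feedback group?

Answer: feedback

Working:
1. apply the feedback formula to K2, K3
2. multiply K4, K5 (series)
3. close the feedback loop around [K2/(1+K2*K3)], (K4*K5)
4. cascade K1, [[K2/(1+K2*K3)]/(1+[K2/(1+K2*K3)]*(K4*K5))]
The group at step 3 is a feedback group.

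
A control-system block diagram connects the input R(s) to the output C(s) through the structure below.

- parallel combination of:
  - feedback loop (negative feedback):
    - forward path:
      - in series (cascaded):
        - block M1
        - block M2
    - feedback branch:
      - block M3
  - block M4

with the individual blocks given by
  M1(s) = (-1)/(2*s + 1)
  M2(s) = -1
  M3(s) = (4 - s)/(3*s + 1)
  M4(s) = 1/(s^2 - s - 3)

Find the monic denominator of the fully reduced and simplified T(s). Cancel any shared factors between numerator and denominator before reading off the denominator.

The answer is s^4 - s^3/3 - 17*s^2/6 - 17*s/6 - 5/2.

Reasoning:
Step 1. combine M1, M2 in series gives 1/(2*s + 1)
Step 2. close the feedback loop around (M1*M2), M3 gives (3*s + 1)/(6*s^2 + 4*s + 5)
Step 3. reduce the parallel group [(M1*M2)/(1+(M1*M2)*M3)], M4 gives (3*s^3 + 4*s^2 - 6*s + 2)/(6*s^4 - 2*s^3 - 17*s^2 - 17*s - 15)
Step 3 gives the fully reduced T(s), with no common factor left to cancel. The denominator's leading coefficient is 6, so divide each of its coefficients by 6 to get the monic form.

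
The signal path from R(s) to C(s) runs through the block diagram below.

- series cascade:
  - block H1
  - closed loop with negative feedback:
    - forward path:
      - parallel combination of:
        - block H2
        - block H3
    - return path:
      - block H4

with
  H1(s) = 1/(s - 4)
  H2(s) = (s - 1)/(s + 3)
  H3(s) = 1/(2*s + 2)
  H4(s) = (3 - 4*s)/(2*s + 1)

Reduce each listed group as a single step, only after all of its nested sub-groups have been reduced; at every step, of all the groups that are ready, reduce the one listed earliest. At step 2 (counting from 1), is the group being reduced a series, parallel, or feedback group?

[1] reduce the parallel group H2, H3
[2] close the feedback loop around (H2+H3), H4
[3] reduce the series chain H1, [(H2+H3)/(1+(H2+H3)*H4)]
Step 2 collapses a feedback group.

Answer: feedback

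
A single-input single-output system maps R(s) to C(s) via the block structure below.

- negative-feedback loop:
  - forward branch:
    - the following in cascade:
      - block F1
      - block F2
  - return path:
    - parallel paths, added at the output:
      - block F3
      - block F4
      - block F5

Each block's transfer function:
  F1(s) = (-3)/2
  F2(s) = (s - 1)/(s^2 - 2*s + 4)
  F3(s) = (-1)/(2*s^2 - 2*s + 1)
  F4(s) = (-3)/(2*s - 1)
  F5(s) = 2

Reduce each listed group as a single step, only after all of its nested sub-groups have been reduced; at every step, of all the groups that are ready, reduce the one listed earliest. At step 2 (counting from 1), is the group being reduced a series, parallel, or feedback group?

Answer: parallel

Working:
Step 1 - multiply F1, F2 (series)
Step 2 - add F3, F4, F5 (parallel)
Step 3 - feedback reduction of (F1*F2), (F3+F4+F5)
At step 2 the group reduced is parallel.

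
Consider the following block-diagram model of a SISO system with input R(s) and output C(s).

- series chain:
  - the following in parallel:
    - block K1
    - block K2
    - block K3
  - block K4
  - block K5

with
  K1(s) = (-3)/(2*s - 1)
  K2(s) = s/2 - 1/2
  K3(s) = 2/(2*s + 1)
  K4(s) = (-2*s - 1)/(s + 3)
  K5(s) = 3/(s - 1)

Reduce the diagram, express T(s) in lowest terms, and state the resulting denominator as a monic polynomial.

Answer: s^3 + 3*s^2/2 - 4*s + 3/2

Working:
Step 1: parallel reduction of K1, K2, K3 = (4*s^3 - 4*s^2 - 5*s - 9)/(8*s^2 - 2)
Step 2: reduce the series chain (K1+K2+K3), K4, K5 = (-12*s^3 + 12*s^2 + 15*s + 27)/(4*s^3 + 6*s^2 - 16*s + 6)
T(s) is the step-2 result (common factors already cancelled). Leading coefficient of the denominator: 4. Divide through by 4 for the monic polynomial.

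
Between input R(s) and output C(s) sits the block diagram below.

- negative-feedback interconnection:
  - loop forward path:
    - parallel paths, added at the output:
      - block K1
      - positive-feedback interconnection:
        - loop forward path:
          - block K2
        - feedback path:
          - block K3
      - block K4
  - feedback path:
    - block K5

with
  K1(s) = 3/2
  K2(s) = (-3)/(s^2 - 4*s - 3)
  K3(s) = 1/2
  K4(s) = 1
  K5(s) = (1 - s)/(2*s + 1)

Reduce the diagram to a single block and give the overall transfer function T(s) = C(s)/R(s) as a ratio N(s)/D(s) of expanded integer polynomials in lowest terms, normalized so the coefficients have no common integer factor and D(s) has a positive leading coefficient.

1. feedback reduction of K2, K3 -> (-6)/(2*s^2 - 8*s - 3)
2. combine K1, [K2/(1-K2*K3)], K4 in parallel -> (10*s^2 - 40*s - 27)/(4*s^2 - 16*s - 6)
3. reduce the feedback loop with forward (K1+[K2/(1-K2*K3)]+K4) and return K5; the result is T(s) itself (integer coefficients, no common factor, positive leading denominator coefficient)

Answer: (-20*s^3 + 70*s^2 + 94*s + 27)/(2*s^3 - 22*s^2 + 41*s + 33)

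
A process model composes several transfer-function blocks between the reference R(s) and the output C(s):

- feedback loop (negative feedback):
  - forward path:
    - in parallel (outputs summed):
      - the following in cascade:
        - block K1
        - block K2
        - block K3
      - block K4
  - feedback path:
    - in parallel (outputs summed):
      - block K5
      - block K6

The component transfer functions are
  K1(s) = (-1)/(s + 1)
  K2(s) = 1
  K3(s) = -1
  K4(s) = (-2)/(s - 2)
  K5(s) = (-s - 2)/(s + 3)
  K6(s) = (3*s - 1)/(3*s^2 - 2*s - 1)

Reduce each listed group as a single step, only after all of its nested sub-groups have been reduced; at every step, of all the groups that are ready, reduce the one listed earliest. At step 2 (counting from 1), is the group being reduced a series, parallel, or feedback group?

Step 1 - cascade K1, K2, K3
Step 2 - add (K1*K2*K3), K4 (parallel)
Step 3 - parallel reduction of K5, K6
Step 4 - feedback reduction of ((K1*K2*K3)+K4), (K5+K6)
At step 2 the group reduced is parallel.

Answer: parallel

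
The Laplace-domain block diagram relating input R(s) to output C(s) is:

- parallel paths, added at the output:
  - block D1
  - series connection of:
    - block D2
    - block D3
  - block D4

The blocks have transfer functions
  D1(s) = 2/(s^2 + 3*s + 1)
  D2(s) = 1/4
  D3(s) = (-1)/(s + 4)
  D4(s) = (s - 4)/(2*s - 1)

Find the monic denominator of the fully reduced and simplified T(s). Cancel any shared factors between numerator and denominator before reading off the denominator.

Reducing step by step:

Step 1: series reduction of D2, D3; result (-1)/(4*s + 16)
Step 2: parallel reduction of D1, (D2*D3), D4; result (4*s^4 + 10*s^3 - 49*s^2 - 135*s - 95)/(8*s^4 + 52*s^3 + 76*s^2 - 20*s - 16)
Step 2 gives the fully reduced T(s), with no common factor left to cancel. The denominator's leading coefficient is 8, so divide each of its coefficients by 8 to get the monic form.

Answer: s^4 + 13*s^3/2 + 19*s^2/2 - 5*s/2 - 2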